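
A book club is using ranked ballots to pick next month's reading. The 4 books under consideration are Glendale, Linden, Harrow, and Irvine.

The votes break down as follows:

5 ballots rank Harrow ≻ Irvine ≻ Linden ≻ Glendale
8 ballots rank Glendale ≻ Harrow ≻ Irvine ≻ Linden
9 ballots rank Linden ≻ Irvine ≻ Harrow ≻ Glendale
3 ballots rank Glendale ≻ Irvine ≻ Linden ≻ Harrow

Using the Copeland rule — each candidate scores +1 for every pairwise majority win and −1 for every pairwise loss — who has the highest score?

Harrow

Pairwise results:
  Glendale vs Linden: Linden wins 14–11.
  Glendale vs Harrow: Harrow wins 14–11.
  Glendale vs Irvine: Irvine wins 14–11.
  Linden vs Harrow: Harrow wins 13–12.
  Linden vs Irvine: Irvine wins 16–9.
  Harrow vs Irvine: Harrow wins 13–12.
Copeland scores (wins − losses):
  Glendale: 0 − 3 = -3
  Linden: 1 − 2 = -1
  Harrow: 3 − 0 = 3
  Irvine: 2 − 1 = 1
Harrow has the best Copeland score.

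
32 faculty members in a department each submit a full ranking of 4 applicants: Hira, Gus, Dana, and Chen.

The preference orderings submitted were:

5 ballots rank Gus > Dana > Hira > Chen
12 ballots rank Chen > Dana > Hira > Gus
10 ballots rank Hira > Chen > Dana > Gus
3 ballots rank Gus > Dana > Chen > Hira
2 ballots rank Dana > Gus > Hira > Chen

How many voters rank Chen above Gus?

Ballots ranking Chen above Gus: 12+10 = 22.
Ballots ranking Gus above Chen: 5+3+2 = 10.
So 22 of 32 voters prefer Chen to Gus.

22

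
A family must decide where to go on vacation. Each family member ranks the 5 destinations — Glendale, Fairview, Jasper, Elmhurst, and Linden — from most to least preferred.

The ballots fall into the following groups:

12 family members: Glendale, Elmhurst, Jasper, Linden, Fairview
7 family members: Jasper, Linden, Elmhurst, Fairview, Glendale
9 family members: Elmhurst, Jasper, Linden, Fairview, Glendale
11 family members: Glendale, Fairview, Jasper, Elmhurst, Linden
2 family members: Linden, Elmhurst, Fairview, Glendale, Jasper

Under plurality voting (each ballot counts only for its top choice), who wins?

Glendale

First-place vote totals:
  Glendale: 23
  Fairview: 0
  Jasper: 7
  Elmhurst: 9
  Linden: 2
Glendale has the most first-place votes.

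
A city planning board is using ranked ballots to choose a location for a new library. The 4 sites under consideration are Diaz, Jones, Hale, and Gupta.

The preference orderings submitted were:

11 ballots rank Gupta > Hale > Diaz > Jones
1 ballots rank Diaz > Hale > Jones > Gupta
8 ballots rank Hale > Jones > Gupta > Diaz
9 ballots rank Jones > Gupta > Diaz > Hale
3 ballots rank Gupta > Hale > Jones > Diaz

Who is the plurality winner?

First-place vote totals:
  Diaz: 1
  Jones: 9
  Hale: 8
  Gupta: 14
Gupta has the most first-place votes.

Gupta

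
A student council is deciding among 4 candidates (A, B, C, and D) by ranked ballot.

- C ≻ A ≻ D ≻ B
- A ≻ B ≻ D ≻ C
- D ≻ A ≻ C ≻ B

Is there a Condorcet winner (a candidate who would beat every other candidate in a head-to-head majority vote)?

Yes

Head-to-head results (3 voters total):
A vs B: A wins 3–0.
A vs C: A wins 2–1.
A vs D: A wins 2–1.
B vs C: C wins 2–1.
B vs D: D wins 2–1.
C vs D: D wins 2–1.
A beats each rival — B (3–0), C (2–1), D (2–1) — so A is the Condorcet winner.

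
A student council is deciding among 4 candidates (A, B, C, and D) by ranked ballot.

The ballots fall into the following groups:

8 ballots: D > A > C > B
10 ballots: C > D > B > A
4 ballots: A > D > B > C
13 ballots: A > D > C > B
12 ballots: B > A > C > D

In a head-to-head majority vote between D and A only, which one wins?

A

Ballots ranking D above A: 8+10 = 18.
Ballots ranking A above D: 4+13+12 = 29.
A wins the head-to-head, 29–18.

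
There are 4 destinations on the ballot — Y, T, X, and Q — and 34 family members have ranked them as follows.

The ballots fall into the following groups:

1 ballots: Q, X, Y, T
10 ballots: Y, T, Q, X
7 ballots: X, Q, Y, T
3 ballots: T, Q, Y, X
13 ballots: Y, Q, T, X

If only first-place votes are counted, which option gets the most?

Y

First-place vote totals:
  Y: 23
  T: 3
  X: 7
  Q: 1
Y has the most first-place votes.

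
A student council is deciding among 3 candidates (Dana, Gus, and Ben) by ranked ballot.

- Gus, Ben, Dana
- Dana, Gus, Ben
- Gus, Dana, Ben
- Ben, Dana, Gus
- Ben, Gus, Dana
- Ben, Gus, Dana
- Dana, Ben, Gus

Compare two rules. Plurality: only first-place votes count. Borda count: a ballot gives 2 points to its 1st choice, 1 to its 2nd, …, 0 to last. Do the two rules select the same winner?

Yes

Plurality first-place counts: Dana 2, Gus 2, Ben 3 → Ben.
Borda totals: Dana 6, Gus 7, Ben 8 → Ben.
The two rules agree on Ben.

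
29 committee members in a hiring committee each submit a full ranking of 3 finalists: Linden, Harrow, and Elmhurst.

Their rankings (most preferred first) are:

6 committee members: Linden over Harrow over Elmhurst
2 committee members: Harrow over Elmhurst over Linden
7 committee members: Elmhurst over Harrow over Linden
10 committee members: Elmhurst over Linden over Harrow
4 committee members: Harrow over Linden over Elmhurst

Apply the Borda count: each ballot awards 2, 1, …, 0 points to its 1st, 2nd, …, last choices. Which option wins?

Borda scores:
  Linden: 6·2 + 2·0 + 7·0 + 10·1 + 4·1 = 26
  Harrow: 6·1 + 2·2 + 7·1 + 10·0 + 4·2 = 25
  Elmhurst: 6·0 + 2·1 + 7·2 + 10·2 + 4·0 = 36
Elmhurst has the highest total.

Elmhurst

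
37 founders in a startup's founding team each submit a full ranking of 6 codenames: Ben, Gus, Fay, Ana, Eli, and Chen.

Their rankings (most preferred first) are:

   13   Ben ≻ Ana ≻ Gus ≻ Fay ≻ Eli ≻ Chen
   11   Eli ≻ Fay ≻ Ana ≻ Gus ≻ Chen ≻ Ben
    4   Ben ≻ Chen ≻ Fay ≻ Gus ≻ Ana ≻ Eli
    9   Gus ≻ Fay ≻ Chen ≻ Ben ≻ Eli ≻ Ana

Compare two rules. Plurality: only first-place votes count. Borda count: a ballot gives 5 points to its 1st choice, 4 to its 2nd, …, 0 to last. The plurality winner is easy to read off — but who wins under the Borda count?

Fay

Plurality first-place counts: Ben 17, Gus 9, Fay 0, Ana 0, Eli 11, Chen 0 → Ben.
Borda totals: Ben 103, Gus 114, Fay 118, Ana 89, Eli 77, Chen 54 → Fay.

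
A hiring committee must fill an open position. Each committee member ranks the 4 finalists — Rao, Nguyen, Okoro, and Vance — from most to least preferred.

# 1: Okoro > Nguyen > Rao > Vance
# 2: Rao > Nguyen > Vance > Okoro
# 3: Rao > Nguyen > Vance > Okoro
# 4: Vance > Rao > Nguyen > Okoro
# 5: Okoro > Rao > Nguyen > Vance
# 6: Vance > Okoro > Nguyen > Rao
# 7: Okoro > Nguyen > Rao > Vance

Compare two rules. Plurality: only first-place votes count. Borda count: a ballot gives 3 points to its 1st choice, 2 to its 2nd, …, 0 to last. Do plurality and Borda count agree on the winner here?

No

Plurality first-place counts: Rao 2, Nguyen 0, Okoro 3, Vance 2 → Okoro.
Borda totals: Rao 12, Nguyen 11, Okoro 11, Vance 8 → Rao.
The two rules disagree: plurality picks Okoro, Borda picks Rao.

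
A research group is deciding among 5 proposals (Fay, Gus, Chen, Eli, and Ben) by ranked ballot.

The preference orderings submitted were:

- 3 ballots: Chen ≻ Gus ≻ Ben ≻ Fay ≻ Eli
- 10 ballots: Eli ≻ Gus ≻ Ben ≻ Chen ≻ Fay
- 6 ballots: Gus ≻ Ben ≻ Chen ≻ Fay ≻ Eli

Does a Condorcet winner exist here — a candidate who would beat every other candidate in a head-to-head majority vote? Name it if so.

Head-to-head results (19 voters total):
Fay vs Gus: Gus wins 19–0.
Fay vs Chen: Chen wins 19–0.
Fay vs Eli: Eli wins 10–9.
Fay vs Ben: Ben wins 19–0.
Gus vs Chen: Gus wins 16–3.
Gus vs Eli: Eli wins 10–9.
Gus vs Ben: Gus wins 19–0.
Chen vs Eli: Eli wins 10–9.
Chen vs Ben: Ben wins 16–3.
Eli vs Ben: Eli wins 10–9.
Eli beats each rival — Fay (10–9), Gus (10–9), Chen (10–9), Ben (10–9) — so Eli is the Condorcet winner.

Eli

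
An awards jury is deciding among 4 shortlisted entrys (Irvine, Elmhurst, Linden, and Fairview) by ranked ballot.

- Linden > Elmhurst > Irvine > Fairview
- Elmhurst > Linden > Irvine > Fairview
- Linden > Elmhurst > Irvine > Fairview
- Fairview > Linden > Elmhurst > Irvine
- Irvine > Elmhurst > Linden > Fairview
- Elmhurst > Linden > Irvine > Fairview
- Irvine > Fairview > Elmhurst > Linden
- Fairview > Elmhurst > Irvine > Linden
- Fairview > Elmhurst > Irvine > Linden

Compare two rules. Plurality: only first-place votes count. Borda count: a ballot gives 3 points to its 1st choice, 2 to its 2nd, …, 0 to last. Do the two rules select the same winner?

Plurality first-place counts: Irvine 2, Elmhurst 2, Linden 2, Fairview 3 → Fairview.
Borda totals: Irvine 12, Elmhurst 18, Linden 13, Fairview 11 → Elmhurst.
The two rules disagree: plurality picks Fairview, Borda picks Elmhurst.

No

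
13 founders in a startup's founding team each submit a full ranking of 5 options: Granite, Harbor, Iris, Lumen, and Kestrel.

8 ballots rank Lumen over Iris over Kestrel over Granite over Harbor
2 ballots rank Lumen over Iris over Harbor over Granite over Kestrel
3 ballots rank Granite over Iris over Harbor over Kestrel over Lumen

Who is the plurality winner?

First-place vote totals:
  Granite: 3
  Harbor: 0
  Iris: 0
  Lumen: 10
  Kestrel: 0
Lumen has the most first-place votes.

Lumen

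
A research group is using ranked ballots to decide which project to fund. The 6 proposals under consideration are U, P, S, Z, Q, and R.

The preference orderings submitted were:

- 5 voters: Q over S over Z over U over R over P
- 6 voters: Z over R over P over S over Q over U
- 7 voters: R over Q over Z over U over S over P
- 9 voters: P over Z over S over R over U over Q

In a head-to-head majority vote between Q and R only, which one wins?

R

Ballots ranking Q above R: 5.
Ballots ranking R above Q: 6+7+9 = 22.
R wins the head-to-head, 22–5.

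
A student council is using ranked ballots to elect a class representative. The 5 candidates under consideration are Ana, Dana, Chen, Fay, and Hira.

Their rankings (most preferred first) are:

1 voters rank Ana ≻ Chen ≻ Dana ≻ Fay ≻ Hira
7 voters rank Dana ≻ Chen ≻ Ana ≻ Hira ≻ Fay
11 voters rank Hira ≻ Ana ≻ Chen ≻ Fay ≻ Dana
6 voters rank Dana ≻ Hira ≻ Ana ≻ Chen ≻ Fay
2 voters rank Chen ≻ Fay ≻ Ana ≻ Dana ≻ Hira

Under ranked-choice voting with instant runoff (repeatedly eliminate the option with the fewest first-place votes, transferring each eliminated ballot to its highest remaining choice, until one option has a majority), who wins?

Round 1: Dana 13, Hira 11, Chen 2, Ana 1, Fay 0. Fay has the fewest and is eliminated.
Round 2: Dana 13, Hira 11, Chen 2, Ana 1. Ana has the fewest and is eliminated.
Round 3: Dana 13, Hira 11, Chen 3. Chen has the fewest and is eliminated.
Round 4: Dana 16, Hira 11. Dana has a majority.

Dana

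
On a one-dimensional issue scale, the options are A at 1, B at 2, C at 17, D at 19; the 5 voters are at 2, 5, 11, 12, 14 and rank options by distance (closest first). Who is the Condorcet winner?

With single-peaked preferences on a line, the Condorcet winner is the candidate closest to the median voter.
The median voter (position 11) is closest to C at 17.
Check: C vs D — voters closer to C: 5 of 5.

C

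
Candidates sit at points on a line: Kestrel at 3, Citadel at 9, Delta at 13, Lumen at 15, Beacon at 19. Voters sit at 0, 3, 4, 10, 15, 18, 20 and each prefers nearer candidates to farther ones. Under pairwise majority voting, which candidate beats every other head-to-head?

With single-peaked preferences on a line, the Condorcet winner is the candidate closest to the median voter.
The median voter (position 10) is closest to Citadel at 9.
Check: Citadel vs Lumen — voters closer to Citadel: 4 of 7.

Citadel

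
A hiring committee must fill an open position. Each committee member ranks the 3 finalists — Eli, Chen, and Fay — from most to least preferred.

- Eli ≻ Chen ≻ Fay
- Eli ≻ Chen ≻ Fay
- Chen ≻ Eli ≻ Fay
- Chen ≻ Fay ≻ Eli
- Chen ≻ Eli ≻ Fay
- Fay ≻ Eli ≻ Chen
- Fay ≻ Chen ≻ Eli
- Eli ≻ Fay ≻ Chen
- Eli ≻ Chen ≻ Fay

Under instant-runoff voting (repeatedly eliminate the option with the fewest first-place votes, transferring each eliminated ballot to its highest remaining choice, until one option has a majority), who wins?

Round 1: Eli 4, Chen 3, Fay 2. Fay has the fewest and is eliminated.
Round 2: Eli 5, Chen 4. Eli has a majority.

Eli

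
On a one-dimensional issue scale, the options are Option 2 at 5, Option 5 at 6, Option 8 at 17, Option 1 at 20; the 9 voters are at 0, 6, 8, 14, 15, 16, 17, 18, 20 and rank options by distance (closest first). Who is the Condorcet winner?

With single-peaked preferences on a line, the Condorcet winner is the candidate closest to the median voter.
The median voter (position 15) is closest to Option 8 at 17.
Check: Option 8 vs Option 5 — voters closer to Option 8: 6 of 9.

Option 8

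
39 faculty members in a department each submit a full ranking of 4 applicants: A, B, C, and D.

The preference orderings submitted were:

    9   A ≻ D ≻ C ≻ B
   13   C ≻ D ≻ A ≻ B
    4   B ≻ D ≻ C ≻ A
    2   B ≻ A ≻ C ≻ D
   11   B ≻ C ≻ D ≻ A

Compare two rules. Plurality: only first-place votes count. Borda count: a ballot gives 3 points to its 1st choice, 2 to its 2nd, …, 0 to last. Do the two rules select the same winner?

Plurality first-place counts: A 9, B 17, C 13, D 0 → B.
Borda totals: A 44, B 51, C 76, D 63 → C.
The two rules disagree: plurality picks B, Borda picks C.

No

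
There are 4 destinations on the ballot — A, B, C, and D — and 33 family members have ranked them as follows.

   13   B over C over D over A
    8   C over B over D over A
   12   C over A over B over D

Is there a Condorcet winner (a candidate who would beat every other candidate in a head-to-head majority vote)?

Yes

Head-to-head results (33 voters total):
A vs B: B wins 21–12.
A vs C: C wins 33–0.
A vs D: D wins 21–12.
B vs C: C wins 20–13.
B vs D: B wins 33–0.
C vs D: C wins 33–0.
C beats each rival — A (33–0), B (20–13), D (33–0) — so C is the Condorcet winner.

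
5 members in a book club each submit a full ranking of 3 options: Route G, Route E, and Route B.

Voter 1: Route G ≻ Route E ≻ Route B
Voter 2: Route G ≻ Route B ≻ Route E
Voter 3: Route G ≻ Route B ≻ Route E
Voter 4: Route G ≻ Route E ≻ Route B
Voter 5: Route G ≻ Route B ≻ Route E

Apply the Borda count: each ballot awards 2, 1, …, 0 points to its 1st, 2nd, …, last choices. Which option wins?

Route G

Borda scores:
  Route G: 2 + 2 + 2 + 2 + 2 = 10
  Route E: 1 + 0 + 0 + 1 + 0 = 2
  Route B: 0 + 1 + 1 + 0 + 1 = 3
Route G has the highest total.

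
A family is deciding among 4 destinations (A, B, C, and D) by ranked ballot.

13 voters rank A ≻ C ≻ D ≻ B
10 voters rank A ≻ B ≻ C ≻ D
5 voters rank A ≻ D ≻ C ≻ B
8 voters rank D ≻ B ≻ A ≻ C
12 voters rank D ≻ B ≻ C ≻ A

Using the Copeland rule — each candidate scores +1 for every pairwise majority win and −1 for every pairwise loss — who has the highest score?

A

Pairwise results:
  A vs B: A wins 28–20.
  A vs C: A wins 36–12.
  A vs D: A wins 28–20.
  B vs C: B wins 30–18.
  B vs D: D wins 38–10.
  C vs D: D wins 25–23.
Copeland scores (wins − losses):
  A: 3 − 0 = 3
  B: 1 − 2 = -1
  C: 0 − 3 = -3
  D: 2 − 1 = 1
A has the best Copeland score.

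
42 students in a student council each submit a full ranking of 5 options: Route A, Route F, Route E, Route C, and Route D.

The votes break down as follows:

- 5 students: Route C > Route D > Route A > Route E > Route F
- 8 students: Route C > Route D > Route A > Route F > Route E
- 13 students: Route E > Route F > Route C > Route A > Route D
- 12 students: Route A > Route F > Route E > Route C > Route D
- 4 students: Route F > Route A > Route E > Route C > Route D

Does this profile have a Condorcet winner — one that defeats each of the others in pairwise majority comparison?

Head-to-head results (42 voters total):
Route A vs Route F: Route A wins 25–17.
Route A vs Route E: Route A wins 29–13.
Route A vs Route C: Route C wins 26–16.
Route A vs Route D: Route A wins 29–13.
Route F vs Route E: Route F wins 24–18.
Route F vs Route C: Route F wins 29–13.
Route F vs Route D: Route F wins 29–13.
Route E vs Route C: Route E wins 29–13.
Route E vs Route D: Route E wins 29–13.
Route C vs Route D: Route C wins 42–0.
No candidate beats all others: Route A beats Route F beats Route C beats Route A, a majority cycle.

No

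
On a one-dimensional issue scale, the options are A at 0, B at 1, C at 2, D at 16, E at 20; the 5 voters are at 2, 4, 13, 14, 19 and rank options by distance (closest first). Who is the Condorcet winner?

With single-peaked preferences on a line, the Condorcet winner is the candidate closest to the median voter.
The median voter (position 13) is closest to D at 16.
Check: D vs E — voters closer to D: 4 of 5.

D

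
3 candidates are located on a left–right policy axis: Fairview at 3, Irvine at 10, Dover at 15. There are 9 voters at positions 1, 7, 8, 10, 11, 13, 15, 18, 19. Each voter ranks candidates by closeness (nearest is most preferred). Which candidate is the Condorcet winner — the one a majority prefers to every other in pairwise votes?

With single-peaked preferences on a line, the Condorcet winner is the candidate closest to the median voter.
The median voter (position 11) is closest to Irvine at 10.
Check: Irvine vs Fairview — voters closer to Irvine: 8 of 9.

Irvine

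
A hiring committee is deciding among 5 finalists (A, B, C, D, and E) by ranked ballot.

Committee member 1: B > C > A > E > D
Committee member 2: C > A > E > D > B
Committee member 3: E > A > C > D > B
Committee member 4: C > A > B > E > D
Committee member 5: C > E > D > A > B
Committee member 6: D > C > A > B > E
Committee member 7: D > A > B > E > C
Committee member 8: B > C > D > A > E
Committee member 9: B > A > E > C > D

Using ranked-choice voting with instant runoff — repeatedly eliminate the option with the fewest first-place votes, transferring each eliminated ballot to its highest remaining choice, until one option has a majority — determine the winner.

Round 1: B 3, C 3, D 2, E 1, A 0. A has the fewest and is eliminated.
Round 2: B 3, C 3, D 2, E 1. E has the fewest and is eliminated.
Round 3: C 4, B 3, D 2. D has the fewest and is eliminated.
Round 4: C 5, B 4. C has a majority.

C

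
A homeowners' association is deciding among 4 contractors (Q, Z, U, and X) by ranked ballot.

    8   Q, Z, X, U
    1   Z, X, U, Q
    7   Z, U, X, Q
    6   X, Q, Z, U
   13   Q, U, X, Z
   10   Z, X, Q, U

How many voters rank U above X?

20

Ballots ranking U above X: 7+13 = 20.
Ballots ranking X above U: 8+1+6+10 = 25.
So 20 of 45 voters prefer U to X.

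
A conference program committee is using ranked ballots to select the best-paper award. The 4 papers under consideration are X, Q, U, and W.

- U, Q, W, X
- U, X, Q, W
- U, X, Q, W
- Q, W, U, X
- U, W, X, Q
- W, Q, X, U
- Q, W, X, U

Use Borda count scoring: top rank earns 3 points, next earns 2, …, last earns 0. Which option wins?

U

Borda scores:
  X: 0 + 2 + 2 + 0 + 1 + 1 + 1 = 7
  Q: 2 + 1 + 1 + 3 + 0 + 2 + 3 = 12
  U: 3 + 3 + 3 + 1 + 3 + 0 + 0 = 13
  W: 1 + 0 + 0 + 2 + 2 + 3 + 2 = 10
U has the highest total.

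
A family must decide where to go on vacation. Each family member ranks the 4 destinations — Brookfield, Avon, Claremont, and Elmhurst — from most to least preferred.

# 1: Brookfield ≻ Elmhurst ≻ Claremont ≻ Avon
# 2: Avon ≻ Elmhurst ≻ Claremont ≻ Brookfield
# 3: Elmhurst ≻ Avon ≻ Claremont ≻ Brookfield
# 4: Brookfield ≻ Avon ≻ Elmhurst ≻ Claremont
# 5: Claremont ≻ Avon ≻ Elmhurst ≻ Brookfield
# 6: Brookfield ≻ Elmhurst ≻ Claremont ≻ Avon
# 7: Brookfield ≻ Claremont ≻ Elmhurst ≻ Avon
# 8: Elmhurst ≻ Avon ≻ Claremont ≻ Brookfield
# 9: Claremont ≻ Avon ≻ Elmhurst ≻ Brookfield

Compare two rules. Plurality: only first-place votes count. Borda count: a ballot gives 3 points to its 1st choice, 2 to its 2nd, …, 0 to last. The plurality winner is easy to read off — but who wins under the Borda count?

Elmhurst

Plurality first-place counts: Brookfield 4, Avon 1, Claremont 2, Elmhurst 2 → Brookfield.
Borda totals: Brookfield 12, Avon 13, Claremont 13, Elmhurst 16 → Elmhurst.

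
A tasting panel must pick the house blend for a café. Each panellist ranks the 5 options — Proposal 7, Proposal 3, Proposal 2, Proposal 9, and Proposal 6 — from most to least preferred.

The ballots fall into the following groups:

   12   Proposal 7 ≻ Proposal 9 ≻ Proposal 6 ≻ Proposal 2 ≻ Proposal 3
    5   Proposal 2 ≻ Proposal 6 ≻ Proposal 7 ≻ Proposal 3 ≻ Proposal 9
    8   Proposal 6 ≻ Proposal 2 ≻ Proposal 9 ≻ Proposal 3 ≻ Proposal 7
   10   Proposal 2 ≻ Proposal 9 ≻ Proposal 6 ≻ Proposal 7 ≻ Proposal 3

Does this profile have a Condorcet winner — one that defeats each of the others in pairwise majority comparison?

Head-to-head results (35 voters total):
Proposal 7 vs Proposal 3: Proposal 7 wins 27–8.
Proposal 7 vs Proposal 2: Proposal 2 wins 23–12.
Proposal 7 vs Proposal 9: Proposal 9 wins 18–17.
Proposal 7 vs Proposal 6: Proposal 6 wins 23–12.
Proposal 3 vs Proposal 2: Proposal 2 wins 35–0.
Proposal 3 vs Proposal 9: Proposal 9 wins 30–5.
Proposal 3 vs Proposal 6: Proposal 6 wins 35–0.
Proposal 2 vs Proposal 9: Proposal 2 wins 23–12.
Proposal 2 vs Proposal 6: Proposal 6 wins 20–15.
Proposal 9 vs Proposal 6: Proposal 9 wins 22–13.
No candidate beats all others: Proposal 2 beats Proposal 9 beats Proposal 6 beats Proposal 2, a majority cycle.

No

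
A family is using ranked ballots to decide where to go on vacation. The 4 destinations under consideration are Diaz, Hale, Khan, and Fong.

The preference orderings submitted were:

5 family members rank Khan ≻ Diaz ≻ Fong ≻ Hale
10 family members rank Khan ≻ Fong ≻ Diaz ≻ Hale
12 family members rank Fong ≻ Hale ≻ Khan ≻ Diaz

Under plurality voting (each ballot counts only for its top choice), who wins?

Khan

First-place vote totals:
  Diaz: 0
  Hale: 0
  Khan: 15
  Fong: 12
Khan has the most first-place votes.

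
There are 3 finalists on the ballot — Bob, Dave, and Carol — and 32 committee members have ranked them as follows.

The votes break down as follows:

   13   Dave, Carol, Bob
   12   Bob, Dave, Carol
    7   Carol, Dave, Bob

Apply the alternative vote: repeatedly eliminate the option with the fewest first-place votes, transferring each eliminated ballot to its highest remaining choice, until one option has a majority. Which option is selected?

Round 1: Dave 13, Bob 12, Carol 7. Carol has the fewest and is eliminated.
Round 2: Dave 20, Bob 12. Dave has a majority.

Dave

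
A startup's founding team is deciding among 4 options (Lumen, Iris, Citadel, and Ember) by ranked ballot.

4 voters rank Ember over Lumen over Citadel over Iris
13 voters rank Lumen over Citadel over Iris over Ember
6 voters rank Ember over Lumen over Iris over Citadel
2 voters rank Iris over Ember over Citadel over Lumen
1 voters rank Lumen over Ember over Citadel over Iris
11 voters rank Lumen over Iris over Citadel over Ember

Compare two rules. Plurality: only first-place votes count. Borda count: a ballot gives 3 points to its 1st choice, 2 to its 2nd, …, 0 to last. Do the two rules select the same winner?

Yes

Plurality first-place counts: Lumen 25, Iris 2, Citadel 0, Ember 10 → Lumen.
Borda totals: Lumen 95, Iris 47, Citadel 44, Ember 36 → Lumen.
The two rules agree on Lumen.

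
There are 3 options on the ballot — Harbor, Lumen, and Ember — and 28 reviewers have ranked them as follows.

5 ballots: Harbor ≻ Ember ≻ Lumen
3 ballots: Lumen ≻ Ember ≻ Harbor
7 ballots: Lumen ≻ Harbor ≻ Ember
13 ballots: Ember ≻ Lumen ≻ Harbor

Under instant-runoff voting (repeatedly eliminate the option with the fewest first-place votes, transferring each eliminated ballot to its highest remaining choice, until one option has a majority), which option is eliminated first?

Round 1: Ember 13, Lumen 10, Harbor 5. Harbor has the fewest and is eliminated.
Round 2: Ember 18, Lumen 10. Ember has a majority.

Harbor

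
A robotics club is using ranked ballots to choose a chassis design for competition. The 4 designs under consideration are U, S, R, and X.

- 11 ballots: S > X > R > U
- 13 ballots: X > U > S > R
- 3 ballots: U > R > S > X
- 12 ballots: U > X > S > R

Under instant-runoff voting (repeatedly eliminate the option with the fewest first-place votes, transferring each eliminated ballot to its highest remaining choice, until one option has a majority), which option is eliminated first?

Round 1: U 15, X 13, S 11, R 0. R has the fewest and is eliminated.
Round 2: U 15, X 13, S 11. S has the fewest and is eliminated.
Round 3: X 24, U 15. X has a majority.

R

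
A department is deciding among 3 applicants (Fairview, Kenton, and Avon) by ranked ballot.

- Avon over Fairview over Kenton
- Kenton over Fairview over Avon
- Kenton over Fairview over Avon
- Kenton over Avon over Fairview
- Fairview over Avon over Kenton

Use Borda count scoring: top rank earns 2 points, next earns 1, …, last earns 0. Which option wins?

Borda scores:
  Fairview: 1 + 1 + 1 + 0 + 2 = 5
  Kenton: 0 + 2 + 2 + 2 + 0 = 6
  Avon: 2 + 0 + 0 + 1 + 1 = 4
Kenton has the highest total.

Kenton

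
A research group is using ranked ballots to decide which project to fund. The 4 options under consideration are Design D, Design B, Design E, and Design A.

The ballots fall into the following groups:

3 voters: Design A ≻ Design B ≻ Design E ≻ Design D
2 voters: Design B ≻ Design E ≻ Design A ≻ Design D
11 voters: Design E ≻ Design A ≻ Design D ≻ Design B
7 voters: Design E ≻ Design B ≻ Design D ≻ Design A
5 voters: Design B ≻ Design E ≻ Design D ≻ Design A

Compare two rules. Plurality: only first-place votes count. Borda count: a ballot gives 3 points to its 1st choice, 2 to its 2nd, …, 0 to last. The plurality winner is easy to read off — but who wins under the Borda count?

Design E

Plurality first-place counts: Design D 0, Design B 7, Design E 18, Design A 3 → Design E.
Borda totals: Design D 23, Design B 41, Design E 71, Design A 33 → Design E.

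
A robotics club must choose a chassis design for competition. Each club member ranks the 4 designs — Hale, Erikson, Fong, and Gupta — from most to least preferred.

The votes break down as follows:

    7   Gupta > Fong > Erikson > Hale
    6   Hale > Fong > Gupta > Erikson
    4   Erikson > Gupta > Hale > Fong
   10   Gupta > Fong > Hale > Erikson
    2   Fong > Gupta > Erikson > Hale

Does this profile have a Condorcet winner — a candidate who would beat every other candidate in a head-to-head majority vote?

Head-to-head results (29 voters total):
Hale vs Erikson: Hale wins 16–13.
Hale vs Fong: Fong wins 19–10.
Hale vs Gupta: Gupta wins 23–6.
Erikson vs Fong: Fong wins 25–4.
Erikson vs Gupta: Gupta wins 25–4.
Fong vs Gupta: Gupta wins 21–8.
Gupta beats each rival — Hale (23–6), Erikson (25–4), Fong (21–8) — so Gupta is the Condorcet winner.

Yes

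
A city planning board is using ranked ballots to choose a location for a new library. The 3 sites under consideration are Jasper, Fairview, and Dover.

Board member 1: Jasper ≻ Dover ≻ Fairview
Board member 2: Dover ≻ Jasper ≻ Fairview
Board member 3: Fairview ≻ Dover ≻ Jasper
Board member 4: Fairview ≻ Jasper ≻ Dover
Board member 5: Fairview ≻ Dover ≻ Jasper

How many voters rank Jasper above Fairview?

2

Ballots ranking Jasper above Fairview: 2.
Ballots ranking Fairview above Jasper: 3.
So 2 of 5 voters prefer Jasper to Fairview.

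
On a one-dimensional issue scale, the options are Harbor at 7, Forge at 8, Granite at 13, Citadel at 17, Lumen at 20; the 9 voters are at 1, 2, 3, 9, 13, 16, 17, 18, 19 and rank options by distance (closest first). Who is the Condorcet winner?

With single-peaked preferences on a line, the Condorcet winner is the candidate closest to the median voter.
The median voter (position 13) is closest to Granite at 13.
Check: Granite vs Lumen — voters closer to Granite: 6 of 9.

Granite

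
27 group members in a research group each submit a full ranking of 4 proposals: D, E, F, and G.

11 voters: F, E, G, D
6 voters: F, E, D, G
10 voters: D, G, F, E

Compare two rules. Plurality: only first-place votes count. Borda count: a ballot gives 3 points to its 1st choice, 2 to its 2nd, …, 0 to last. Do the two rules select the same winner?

Yes

Plurality first-place counts: D 10, E 0, F 17, G 0 → F.
Borda totals: D 36, E 34, F 61, G 31 → F.
The two rules agree on F.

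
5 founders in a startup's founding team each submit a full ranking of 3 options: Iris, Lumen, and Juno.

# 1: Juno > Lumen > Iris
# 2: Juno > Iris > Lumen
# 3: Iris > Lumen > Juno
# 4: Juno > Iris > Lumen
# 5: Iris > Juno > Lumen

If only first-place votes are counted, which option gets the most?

First-place vote totals:
  Iris: 2
  Lumen: 0
  Juno: 3
Juno has the most first-place votes.

Juno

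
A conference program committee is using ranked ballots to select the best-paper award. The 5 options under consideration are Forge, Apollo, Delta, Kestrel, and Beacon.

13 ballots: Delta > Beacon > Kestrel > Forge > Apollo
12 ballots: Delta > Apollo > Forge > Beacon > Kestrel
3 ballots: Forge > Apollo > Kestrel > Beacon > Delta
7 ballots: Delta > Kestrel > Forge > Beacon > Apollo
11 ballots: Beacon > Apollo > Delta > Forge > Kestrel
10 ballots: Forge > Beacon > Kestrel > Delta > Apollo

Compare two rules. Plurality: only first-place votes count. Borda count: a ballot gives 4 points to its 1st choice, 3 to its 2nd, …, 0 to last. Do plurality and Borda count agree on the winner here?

Yes

Plurality first-place counts: Forge 13, Apollo 0, Delta 32, Kestrel 0, Beacon 11 → Delta.
Borda totals: Forge 114, Apollo 78, Delta 160, Kestrel 73, Beacon 135 → Delta.
The two rules agree on Delta.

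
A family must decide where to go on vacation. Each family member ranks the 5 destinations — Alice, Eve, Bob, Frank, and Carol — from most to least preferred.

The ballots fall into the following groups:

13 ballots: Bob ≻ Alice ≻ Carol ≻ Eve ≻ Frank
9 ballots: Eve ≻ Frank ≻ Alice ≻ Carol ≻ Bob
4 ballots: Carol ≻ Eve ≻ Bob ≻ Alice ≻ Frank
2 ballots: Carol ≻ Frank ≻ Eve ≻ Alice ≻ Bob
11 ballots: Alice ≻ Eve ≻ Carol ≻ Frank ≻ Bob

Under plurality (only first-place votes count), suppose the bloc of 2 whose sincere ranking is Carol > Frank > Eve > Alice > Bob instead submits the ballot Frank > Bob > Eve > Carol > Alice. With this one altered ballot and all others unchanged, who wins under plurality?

Bob

First-place totals with the altered ballot: Alice 11, Eve 9, Bob 13, Frank 2, Carol 4.
The winner is unchanged: still Bob.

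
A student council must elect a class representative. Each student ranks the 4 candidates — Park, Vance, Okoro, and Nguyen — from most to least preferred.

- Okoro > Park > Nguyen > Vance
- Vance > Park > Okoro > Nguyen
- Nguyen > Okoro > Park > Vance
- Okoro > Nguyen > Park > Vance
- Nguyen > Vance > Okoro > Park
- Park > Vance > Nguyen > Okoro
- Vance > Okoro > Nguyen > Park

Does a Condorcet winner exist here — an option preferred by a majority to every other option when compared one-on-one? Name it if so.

Head-to-head results (7 voters total):
Park vs Vance: Park wins 4–3.
Park vs Okoro: Okoro wins 5–2.
Park vs Nguyen: Nguyen wins 4–3.
Vance vs Okoro: Vance wins 4–3.
Vance vs Nguyen: Nguyen wins 4–3.
Okoro vs Nguyen: Okoro wins 4–3.
No candidate beats all others: Park beats Vance beats Okoro beats Park, a majority cycle.

No Condorcet winner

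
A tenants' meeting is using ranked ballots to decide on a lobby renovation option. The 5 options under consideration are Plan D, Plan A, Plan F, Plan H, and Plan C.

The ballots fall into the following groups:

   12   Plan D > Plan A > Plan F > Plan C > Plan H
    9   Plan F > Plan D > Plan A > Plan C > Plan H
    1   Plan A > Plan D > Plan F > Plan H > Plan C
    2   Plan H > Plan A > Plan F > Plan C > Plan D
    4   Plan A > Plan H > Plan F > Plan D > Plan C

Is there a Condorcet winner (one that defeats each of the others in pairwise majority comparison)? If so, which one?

No Condorcet winner

Head-to-head results (28 voters total):
Plan D vs Plan A: Plan D wins 21–7.
Plan D vs Plan F: Plan F wins 15–13.
Plan D vs Plan H: Plan D wins 22–6.
Plan D vs Plan C: Plan D wins 26–2.
Plan A vs Plan F: Plan A wins 19–9.
Plan A vs Plan H: Plan A wins 26–2.
Plan A vs Plan C: Plan A wins 28–0.
Plan F vs Plan H: Plan F wins 22–6.
Plan F vs Plan C: Plan F wins 28–0.
Plan H vs Plan C: Plan C wins 21–7.
No candidate beats all others: Plan D beats Plan A beats Plan F beats Plan D, a majority cycle.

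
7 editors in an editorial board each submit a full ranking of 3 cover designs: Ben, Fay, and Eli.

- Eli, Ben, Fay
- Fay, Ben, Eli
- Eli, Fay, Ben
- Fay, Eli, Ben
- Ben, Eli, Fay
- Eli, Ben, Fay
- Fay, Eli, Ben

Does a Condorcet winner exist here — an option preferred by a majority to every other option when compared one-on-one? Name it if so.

Head-to-head results (7 voters total):
Ben vs Fay: Fay wins 4–3.
Ben vs Eli: Eli wins 5–2.
Fay vs Eli: Eli wins 4–3.
Eli beats each rival — Ben (5–2), Fay (4–3) — so Eli is the Condorcet winner.

Eli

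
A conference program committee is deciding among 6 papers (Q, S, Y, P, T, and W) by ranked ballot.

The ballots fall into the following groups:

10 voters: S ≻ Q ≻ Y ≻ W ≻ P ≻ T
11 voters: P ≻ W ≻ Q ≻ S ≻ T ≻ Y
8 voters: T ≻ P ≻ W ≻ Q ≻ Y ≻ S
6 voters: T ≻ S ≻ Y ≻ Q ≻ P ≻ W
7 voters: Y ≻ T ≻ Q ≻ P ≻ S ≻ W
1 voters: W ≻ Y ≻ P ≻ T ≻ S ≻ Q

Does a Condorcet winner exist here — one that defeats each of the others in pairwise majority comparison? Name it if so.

None — there is no Condorcet winner

Head-to-head results (43 voters total):
Q vs S: Q wins 26–17.
Q vs Y: Q wins 29–14.
Q vs P: Q wins 23–20.
Q vs T: T wins 22–21.
Q vs W: Q wins 23–20.
S vs Y: S wins 27–16.
S vs P: P wins 27–16.
S vs T: T wins 22–21.
S vs W: S wins 23–20.
Y vs P: Y wins 24–19.
Y vs T: T wins 25–18.
Y vs W: Y wins 23–20.
P vs T: P wins 22–21.
P vs W: P wins 32–11.
T vs W: W wins 22–21.
No candidate beats all others: Q beats P beats T beats Q, a majority cycle.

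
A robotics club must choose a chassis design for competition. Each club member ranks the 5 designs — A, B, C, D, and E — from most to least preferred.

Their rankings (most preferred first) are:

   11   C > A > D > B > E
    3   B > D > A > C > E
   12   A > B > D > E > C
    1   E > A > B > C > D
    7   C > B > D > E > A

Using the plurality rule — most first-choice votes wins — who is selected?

C

First-place vote totals:
  A: 12
  B: 3
  C: 18
  D: 0
  E: 1
C has the most first-place votes.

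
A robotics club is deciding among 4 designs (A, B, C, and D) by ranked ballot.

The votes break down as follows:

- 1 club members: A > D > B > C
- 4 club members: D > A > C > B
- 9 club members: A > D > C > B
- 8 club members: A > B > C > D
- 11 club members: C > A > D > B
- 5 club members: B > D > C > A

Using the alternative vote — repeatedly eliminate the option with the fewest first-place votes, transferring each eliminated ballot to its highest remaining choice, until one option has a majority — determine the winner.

A

Round 1: A 18, C 11, B 5, D 4. D has the fewest and is eliminated.
Round 2: A 22, C 11, B 5. A has a majority.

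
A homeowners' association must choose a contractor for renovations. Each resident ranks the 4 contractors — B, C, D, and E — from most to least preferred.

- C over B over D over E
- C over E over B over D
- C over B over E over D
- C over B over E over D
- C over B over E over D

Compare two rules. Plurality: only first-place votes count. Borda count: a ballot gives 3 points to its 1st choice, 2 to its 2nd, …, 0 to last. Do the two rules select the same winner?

Yes

Plurality first-place counts: B 0, C 5, D 0, E 0 → C.
Borda totals: B 9, C 15, D 1, E 5 → C.
The two rules agree on C.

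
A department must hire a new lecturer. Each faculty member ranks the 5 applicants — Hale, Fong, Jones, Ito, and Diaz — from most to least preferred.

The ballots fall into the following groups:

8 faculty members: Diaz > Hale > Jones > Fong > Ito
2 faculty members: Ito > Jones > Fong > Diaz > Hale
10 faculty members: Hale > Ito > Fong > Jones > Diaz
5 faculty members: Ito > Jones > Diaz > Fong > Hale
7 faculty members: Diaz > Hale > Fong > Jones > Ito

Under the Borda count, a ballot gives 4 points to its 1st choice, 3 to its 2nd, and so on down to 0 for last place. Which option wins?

Borda scores:
  Hale: 8·3 + 2·0 + 10·4 + 5·0 + 7·3 = 85
  Fong: 8·1 + 2·2 + 10·2 + 5·1 + 7·2 = 51
  Jones: 8·2 + 2·3 + 10·1 + 5·3 + 7·1 = 54
  Ito: 8·0 + 2·4 + 10·3 + 5·4 + 7·0 = 58
  Diaz: 8·4 + 2·1 + 10·0 + 5·2 + 7·4 = 72
Hale has the highest total.

Hale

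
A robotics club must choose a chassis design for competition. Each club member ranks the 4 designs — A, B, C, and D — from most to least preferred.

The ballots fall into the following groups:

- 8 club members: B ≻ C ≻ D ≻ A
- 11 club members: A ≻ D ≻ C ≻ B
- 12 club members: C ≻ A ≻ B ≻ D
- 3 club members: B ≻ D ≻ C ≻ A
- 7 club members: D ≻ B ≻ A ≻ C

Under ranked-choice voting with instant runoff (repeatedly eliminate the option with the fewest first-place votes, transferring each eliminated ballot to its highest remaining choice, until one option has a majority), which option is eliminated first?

D

Round 1: C 12, A 11, B 11, D 7. D has the fewest and is eliminated.
Round 2: B 18, C 12, A 11. A has the fewest and is eliminated.
Round 3: C 23, B 18. C has a majority.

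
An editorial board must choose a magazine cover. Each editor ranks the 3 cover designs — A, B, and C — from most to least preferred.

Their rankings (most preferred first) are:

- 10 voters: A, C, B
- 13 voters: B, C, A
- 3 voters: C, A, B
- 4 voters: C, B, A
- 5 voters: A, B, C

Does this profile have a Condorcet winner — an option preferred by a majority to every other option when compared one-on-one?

No

Head-to-head results (35 voters total):
A vs B: A wins 18–17.
A vs C: C wins 20–15.
B vs C: B wins 18–17.
No candidate beats all others: A beats B beats C beats A, a majority cycle.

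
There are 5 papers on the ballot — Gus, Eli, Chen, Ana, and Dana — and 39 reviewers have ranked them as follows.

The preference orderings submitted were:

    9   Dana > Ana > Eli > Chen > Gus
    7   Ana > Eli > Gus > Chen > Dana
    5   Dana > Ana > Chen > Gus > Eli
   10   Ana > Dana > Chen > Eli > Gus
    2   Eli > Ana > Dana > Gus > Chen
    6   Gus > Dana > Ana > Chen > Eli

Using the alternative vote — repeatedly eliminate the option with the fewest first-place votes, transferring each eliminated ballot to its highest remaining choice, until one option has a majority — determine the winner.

Round 1: Ana 17, Dana 14, Gus 6, Eli 2, Chen 0. Chen has the fewest and is eliminated.
Round 2: Ana 17, Dana 14, Gus 6, Eli 2. Eli has the fewest and is eliminated.
Round 3: Ana 19, Dana 14, Gus 6. Gus has the fewest and is eliminated.
Round 4: Dana 20, Ana 19. Dana has a majority.

Dana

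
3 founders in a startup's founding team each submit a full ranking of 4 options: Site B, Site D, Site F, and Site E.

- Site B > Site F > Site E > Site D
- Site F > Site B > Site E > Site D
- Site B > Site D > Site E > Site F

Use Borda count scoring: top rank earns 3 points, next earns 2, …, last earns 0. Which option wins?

Site B

Borda scores:
  Site B: 3 + 2 + 3 = 8
  Site D: 0 + 0 + 2 = 2
  Site F: 2 + 3 + 0 = 5
  Site E: 1 + 1 + 1 = 3
Site B has the highest total.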